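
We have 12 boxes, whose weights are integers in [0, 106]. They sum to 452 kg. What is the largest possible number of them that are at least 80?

5

Suppose k of them are at least 80. Those contribute at least 80 each and the other 12 − k at least 0 each.
So the total is at least 80k + 0(12 − k) = 0 + 80k. This must be ≤ 452, giving k ≤ 5.
k = 5 is achieved by 5 values at 80 and 7 at 0, total 400; add 52 to one value (staying below 80) to reach 452.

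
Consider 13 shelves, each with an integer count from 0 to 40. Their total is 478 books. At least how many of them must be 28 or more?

10

Each value short of 28 is at most 27, costing at least 40 − 27 = 13 against the maximum total of 520.
We can afford to lose at most 520 − 478 = 42, so at most ⌊42/13⌋ = 3 fall short, and at least 10 are ≥ 28.
Exactly 10 works: 10 values at 40 and 3 at 27 total 481; lower one of the high values by 3 (still ≥ 28) to hit 478.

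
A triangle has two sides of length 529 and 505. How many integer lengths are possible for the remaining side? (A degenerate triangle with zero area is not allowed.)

The triangle inequality gives |529 − 505| < c < 529 + 505, i.e. 24 < c < 1034.
So c can be any integer from 25 to 1033: 1009 values.

1009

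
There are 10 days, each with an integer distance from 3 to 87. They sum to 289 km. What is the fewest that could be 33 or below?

2

If only k of them are at most 33, the other 10 − k are at least 34, so the total is at least (10 − k)·34 + k·3.
This is ≤ 289, so (10 − k)·34 + 3k ≤ 289, which gives k ≥ 2.
Exactly 2 works: 2 values at 3 and 8 at 34 total 278; raise one of the low values by 11 (still ≤ 33) to hit 289.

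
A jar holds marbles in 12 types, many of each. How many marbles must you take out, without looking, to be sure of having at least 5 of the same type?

49

You could draw 4 of every type without reaching 5 of any — 48 in all.
One more forces 5 of some type, so 48 + 1 = 49.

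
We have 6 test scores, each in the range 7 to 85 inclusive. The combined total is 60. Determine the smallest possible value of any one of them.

7

Minimizing one value means maximizing the remaining 5.
The other 5 can take up 5 × 85 = 425 ≥ 60 − 7, so one score can sit at its floor of 7.
Achievable: one at 7 and the other 5 totalling 53, which fits since 5 × 7 ≤ 53 ≤ 5 × 85.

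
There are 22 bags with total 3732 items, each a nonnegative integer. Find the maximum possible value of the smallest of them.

If every one of the 22 were at least 170, the total would be at least 22 × 170 = 3740 > 3732.
Taking 8 copies of 169 and 14 copies of 170 gives exactly 3732, so 169 is attained.

169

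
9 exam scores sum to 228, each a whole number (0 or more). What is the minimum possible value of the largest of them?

26

If every one of the 9 were at most 25, the total would be at most 9 × 25 = 225 < 228.
Equality holds with 3 values of 26 and 6 values of 25.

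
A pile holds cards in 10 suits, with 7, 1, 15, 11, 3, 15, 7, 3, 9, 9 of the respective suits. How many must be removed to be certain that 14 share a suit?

77

In the worst case you take as many as possible of each suit without reaching 14: 7 + 1 + 13 + 11 + 3 + 13 + 7 + 3 + 9 + 9 = 76.
The next one must give 14 of some suit, so 76 + 1 = 77.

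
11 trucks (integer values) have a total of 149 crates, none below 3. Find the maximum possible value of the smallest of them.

The 11 values sum to 149, so their minimum is at most ⌊149/11⌋ = 13.
Equality holds with 5 values of 13 and 6 values of 14.

13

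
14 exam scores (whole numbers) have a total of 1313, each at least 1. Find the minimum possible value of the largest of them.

The average is 1313/14 > 93, so not all 14 can be 93 or less; the largest is ≥ 94.
Taking 3 copies of 93 and 11 copies of 94 gives exactly 1313, so 94 is attained.

94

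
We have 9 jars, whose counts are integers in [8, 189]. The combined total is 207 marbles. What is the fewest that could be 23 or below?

Let j be the number exceeding 23. Then the total is ≥ 24·j + 8·(9 − j) = 72 + 16j.
So 16j ≤ 135 and j ≤ 8; hence at least 9 − 8 = 1 are ≤ 23.
Exactly 1 works: 1 value at 8 and 8 at 24 total 200; raise one of the low values by 7 (still ≤ 23) to hit 207.

1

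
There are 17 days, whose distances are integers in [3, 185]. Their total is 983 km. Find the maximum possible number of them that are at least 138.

If k of the values are ≥ 138, the total is ≥ 138k + 3(17 − k).
Setting 138k + 3(17 − k) ≤ 983 gives 135k ≤ 932, so k ≤ 6.
k = 6 is achieved by 6 values at 138 and 11 at 3, total 861; add 122 to one value (staying below 138) to reach 983.

6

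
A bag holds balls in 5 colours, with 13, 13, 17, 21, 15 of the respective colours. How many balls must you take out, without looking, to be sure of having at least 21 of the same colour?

79

In the worst case you take as many as possible of each colour without reaching 21: 13 + 13 + 17 + 20 + 15 = 78.
The next one must give 21 of some colour, so 78 + 1 = 79.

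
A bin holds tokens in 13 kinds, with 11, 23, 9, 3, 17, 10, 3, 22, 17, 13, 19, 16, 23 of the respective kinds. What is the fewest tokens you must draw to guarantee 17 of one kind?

In the worst case you take as many as possible of each kind without reaching 17: 11 + 16 + 9 + 3 + 16 + 10 + 3 + 16 + 16 + 13 + 16 + 16 + 16 = 161.
The next one must give 17 of some kind, so 161 + 1 = 162.

162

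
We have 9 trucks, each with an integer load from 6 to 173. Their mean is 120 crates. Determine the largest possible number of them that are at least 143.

7

The total is 9 × 120 = 1080.
If k of the values are ≥ 143, the total is ≥ 143k + 6(9 − k).
Setting 143k + 6(9 − k) ≤ 1080 gives 137k ≤ 1026, so k ≤ 7.
k = 7 is achieved by 7 values at 143 and 2 at 6, total 1013; add 67 to one value (staying below 143) to reach 1080.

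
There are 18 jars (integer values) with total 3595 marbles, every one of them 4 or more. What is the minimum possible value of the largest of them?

200

If every one of the 18 were at most 199, the total would be at most 18 × 199 = 3582 < 3595.
Equality holds with 13 values of 200 and 5 values of 199.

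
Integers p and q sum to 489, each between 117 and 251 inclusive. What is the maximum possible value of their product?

For a fixed sum, the product pq is largest when p and q are as close as possible.
Taking p = 244 and q = 245 (both in [117, 251]) gives pq = 59780.

59780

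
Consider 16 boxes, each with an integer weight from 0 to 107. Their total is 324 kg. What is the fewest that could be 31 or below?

Let j be the number exceeding 31. Then the total is ≥ 32·j + 0·(16 − j) = 0 + 32j.
So 32j ≤ 324 and j ≤ 10; hence at least 16 − 10 = 6 are ≤ 31.
Exactly 6 works: 6 values at 0 and 10 at 32 total 320; raise one of the low values by 4 (still ≤ 31) to hit 324.

6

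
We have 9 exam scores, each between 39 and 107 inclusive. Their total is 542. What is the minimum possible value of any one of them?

39

Minimizing one value means maximizing the remaining 8.
The other 8 can take up 8 × 107 = 856 ≥ 542 − 39, so one score can sit at its floor of 39.
Achievable: one at 39 and the other 8 totalling 503, which fits since 8 × 39 ≤ 503 ≤ 8 × 107.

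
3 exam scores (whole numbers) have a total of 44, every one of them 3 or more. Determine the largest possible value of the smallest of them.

14

If every one of the 3 were at least 15, the total would be at least 3 × 15 = 45 > 44.
Equality holds with 1 value of 14 and 2 values of 15.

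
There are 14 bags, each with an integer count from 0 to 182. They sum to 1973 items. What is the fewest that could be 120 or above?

5

Suppose at most 14 − j of them reach 120; then j values are ≤ 119 and the rest ≤ 182.
The total is then ≤ 119·j + 182·(14 − j) = 2548 − 63j. For this to be ≥ 1973 we need j ≤ 9, so at least 14 − 9 = 5 must reach 120.
Exactly 5 works: 5 values at 182 and 9 at 119 total 1981; lower one of the high values by 8 (still ≥ 120) to hit 1973.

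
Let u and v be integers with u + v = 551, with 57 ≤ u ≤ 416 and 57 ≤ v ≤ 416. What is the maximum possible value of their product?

75900

uv = u(551 − u) is maximized when u is as near 551/2 as the bounds allow.
Taking u = 275 and v = 276 (both in [57, 416]) gives uv = 75900.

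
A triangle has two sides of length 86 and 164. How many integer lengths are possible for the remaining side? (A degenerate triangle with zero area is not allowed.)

The triangle inequality gives |86 − 164| < c < 86 + 164, i.e. 78 < c < 250.
So c can be any integer from 79 to 249: 171 values.

171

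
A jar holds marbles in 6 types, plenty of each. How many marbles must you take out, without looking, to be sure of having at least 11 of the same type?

61

In the worst case you draw 10 of each of the 6 types: 6 × 10 = 60.
One more forces 11 of some type, so 60 + 1 = 61.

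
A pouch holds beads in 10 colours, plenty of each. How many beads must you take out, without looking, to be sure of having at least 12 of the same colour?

111

In the worst case you draw 11 of each of the 10 colours: 10 × 11 = 110.
One more forces 12 of some colour, so 110 + 1 = 111.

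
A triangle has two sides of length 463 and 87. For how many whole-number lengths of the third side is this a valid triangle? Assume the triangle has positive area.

173

The triangle inequality gives |463 − 87| < c < 463 + 87, i.e. 376 < c < 550.
So c can be any integer from 377 to 549: 173 values.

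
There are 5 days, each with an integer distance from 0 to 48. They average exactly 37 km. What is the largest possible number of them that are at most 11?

The total is 5 × 37 = 185.
Suppose k of them are at most 11. Those contribute at most 11 each and the rest at most 48 each.
So the total is at most 11k + 48(5 − k) = 240 − 37k. This must still be ≥ 185, so k ≤ 1.
k = 1 is achieved by 1 value at 11 and 4 at 48, total 203; lower one of the 48's by 18 (still > 11) to reach 185.

1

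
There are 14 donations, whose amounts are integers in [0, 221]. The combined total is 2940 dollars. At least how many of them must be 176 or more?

11

Suppose at most 14 − j of them reach 176; then j values are ≤ 175 and the rest ≤ 221.
The total is then ≤ 175·j + 221·(14 − j) = 3094 − 46j. For this to be ≥ 2940 we need j ≤ 3, so at least 14 − 3 = 11 must reach 176.
Exactly 11 works: 11 values at 221 and 3 at 175 total 2956; lower one of the high values by 16 (still ≥ 176) to hit 2940.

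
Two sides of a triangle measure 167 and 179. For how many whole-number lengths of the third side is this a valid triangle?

The triangle inequality gives |167 − 179| < c < 167 + 179, i.e. 12 < c < 346.
So c can be any integer from 13 to 345: 333 values.

333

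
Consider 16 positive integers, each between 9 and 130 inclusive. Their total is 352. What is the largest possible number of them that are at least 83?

If k of the values are ≥ 83, the total is ≥ 83k + 9(16 − k).
Setting 83k + 9(16 − k) ≤ 352 gives 74k ≤ 208, so k ≤ 2.
k = 2 is achieved by 2 values at 83 and 14 at 9, total 292; add 60 to one value (staying below 83) to reach 352.

2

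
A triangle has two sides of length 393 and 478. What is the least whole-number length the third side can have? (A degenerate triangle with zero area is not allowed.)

The third side must exceed |393 − 478| = 85.
The smallest integer above 85 is 86.

86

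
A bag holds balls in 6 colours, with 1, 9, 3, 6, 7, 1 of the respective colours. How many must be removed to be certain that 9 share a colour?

In the worst case you take as many as possible of each colour without reaching 9: 1 + 8 + 3 + 6 + 7 + 1 = 26.
The next one must give 9 of some colour, so 26 + 1 = 27.

27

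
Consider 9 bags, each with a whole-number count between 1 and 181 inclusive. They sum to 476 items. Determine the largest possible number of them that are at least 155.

3

If k of the values are ≥ 155, the total is ≥ 155k + 1(9 − k).
Setting 155k + 1(9 − k) ≤ 476 gives 154k ≤ 467, so k ≤ 3.
k = 3 is achieved by 3 values at 155 and 6 at 1, total 471; add 5 to one value (staying below 155) to reach 476.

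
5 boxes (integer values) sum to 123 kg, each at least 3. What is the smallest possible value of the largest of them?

25

The average is 123/5 > 24, so not all 5 can be 24 or less; the largest is ≥ 25.
Equality holds with 3 values of 25 and 2 values of 24.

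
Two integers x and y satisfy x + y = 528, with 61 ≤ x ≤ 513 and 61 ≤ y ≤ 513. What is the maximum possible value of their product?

With x + y fixed, xy peaks when the two are closest together.
Taking x = 264 and y = 264 (both in [61, 513]) gives xy = 69696.

69696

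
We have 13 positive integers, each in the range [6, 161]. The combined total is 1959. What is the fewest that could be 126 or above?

10

Suppose at most 13 − j of them reach 126; then j values are ≤ 125 and the rest ≤ 161.
The total is then ≤ 125·j + 161·(13 − j) = 2093 − 36j. For this to be ≥ 1959 we need j ≤ 3, so at least 13 − 3 = 10 must reach 126.
Exactly 10 works: 10 values at 161 and 3 at 125 total 1985; lower one of the high values by 26 (still ≥ 126) to hit 1959.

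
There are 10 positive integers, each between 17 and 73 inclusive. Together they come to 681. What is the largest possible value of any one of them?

Maximizing one value means minimizing the remaining 9.
The other 9 contribute at least 9 × 17 = 153, leaving at most 681 − 153 = 528.
But each integer is capped at 73, so the maximum is 73.
Achievable: one at 73 and the other 9 totalling 608, which fits since 9 × 17 ≤ 608 ≤ 9 × 73.

73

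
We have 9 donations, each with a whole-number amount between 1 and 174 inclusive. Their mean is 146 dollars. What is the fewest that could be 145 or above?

1

The total is 9 × 146 = 1314.
Each value short of 145 is at most 144, costing at least 174 − 144 = 30 against the maximum total of 1566.
We can afford to lose at most 1566 − 1314 = 252, so at most ⌊252/30⌋ = 8 fall short, and at least 1 are ≥ 145.
Exactly 1 works: 1 value at 174 and 8 at 144 total 1326; lower one of the high values by 12 (still ≥ 145) to hit 1314.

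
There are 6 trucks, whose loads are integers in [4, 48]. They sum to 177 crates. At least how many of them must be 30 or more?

Each value short of 30 is at most 29, costing at least 48 − 29 = 19 against the maximum total of 288.
We can afford to lose at most 288 − 177 = 111, so at most ⌊111/19⌋ = 5 fall short, and at least 1 are ≥ 30.
Exactly 1 works: 1 value at 48 and 5 at 29 total 193; lower one of the high values by 16 (still ≥ 30) to hit 177.

1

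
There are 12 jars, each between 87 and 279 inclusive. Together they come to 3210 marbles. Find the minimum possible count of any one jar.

Minimizing one value means maximizing the remaining 11.
The other 11 contribute at most 11 × 279 = 3069, leaving at least 3210 − 3069 = 141.
Since 141 ≥ 87, this is achievable: one at 141 and 11 at 279.

141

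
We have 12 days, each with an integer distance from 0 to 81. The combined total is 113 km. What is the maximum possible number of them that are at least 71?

1

If k of the values are ≥ 71, the total is ≥ 71k + 0(12 − k).
Setting 71k + 0(12 − k) ≤ 113 gives 71k ≤ 113, so k ≤ 1.
k = 1 is achieved by 1 value at 71 and 11 at 0, total 71; add 42 to one value (staying below 71) to reach 113.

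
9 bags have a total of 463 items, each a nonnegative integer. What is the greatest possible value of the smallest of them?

51

If every one of the 9 were at least 52, the total would be at least 9 × 52 = 468 > 463.
Achievable: 5 of them at 51 and 4 at 52 total 463.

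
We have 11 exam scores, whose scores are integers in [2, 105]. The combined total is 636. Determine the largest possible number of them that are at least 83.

7

Suppose k of them are at least 83. Those contribute at least 83 each and the other 11 − k at least 2 each.
So the total is at least 83k + 2(11 − k) = 22 + 81k. This must be ≤ 636, giving k ≤ 7.
k = 7 is achieved by 7 values at 83 and 4 at 2, total 589; add 47 to one value (staying below 83) to reach 636.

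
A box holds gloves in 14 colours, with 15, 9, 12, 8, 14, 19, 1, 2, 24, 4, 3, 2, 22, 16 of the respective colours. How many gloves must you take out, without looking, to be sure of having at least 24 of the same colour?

151

In the worst case you take as many as possible of each colour without reaching 24: 15 + 9 + 12 + 8 + 14 + 19 + 1 + 2 + 23 + 4 + 3 + 2 + 22 + 16 = 150.
The next one must give 24 of some colour, so 150 + 1 = 151.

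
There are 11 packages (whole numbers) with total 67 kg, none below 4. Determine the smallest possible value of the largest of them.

The 11 values sum to 67, so their maximum is at least ⌈67/11⌉ = 7.
Equality holds with 1 value of 7 and 10 values of 6.

7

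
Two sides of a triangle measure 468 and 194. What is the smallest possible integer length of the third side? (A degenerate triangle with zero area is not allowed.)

The third side must exceed |468 − 194| = 274.
The smallest integer above 274 is 275.

275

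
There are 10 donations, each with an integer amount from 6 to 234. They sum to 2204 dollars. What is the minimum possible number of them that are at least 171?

Suppose at most 10 − j of them reach 171; then j values are ≤ 170 and the rest ≤ 234.
The total is then ≤ 170·j + 234·(10 − j) = 2340 − 64j. For this to be ≥ 2204 we need j ≤ 2, so at least 10 − 2 = 8 must reach 171.
Exactly 8 works: 8 values at 234 and 2 at 170 total 2212; lower one of the high values by 8 (still ≥ 171) to hit 2204.

8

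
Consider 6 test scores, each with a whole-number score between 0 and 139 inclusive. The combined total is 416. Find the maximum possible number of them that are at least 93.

4

Suppose k of them are at least 93. Those contribute at least 93 each and the other 6 − k at least 0 each.
So the total is at least 93k + 0(6 − k) = 0 + 93k. This must be ≤ 416, giving k ≤ 4.
k = 4 is achieved by 4 values at 93 and 2 at 0, total 372; add 44 to one value (staying below 93) to reach 416.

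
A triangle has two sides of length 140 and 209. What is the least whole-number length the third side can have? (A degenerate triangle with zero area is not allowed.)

The third side must exceed |140 − 209| = 69.
The smallest integer above 69 is 70.

70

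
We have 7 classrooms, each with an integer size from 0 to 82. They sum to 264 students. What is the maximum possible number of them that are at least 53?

4

If k of the values are ≥ 53, the total is ≥ 53k + 0(7 − k).
Setting 53k + 0(7 − k) ≤ 264 gives 53k ≤ 264, so k ≤ 4.
k = 4 is achieved by 4 values at 53 and 3 at 0, total 212; add 52 to one value (staying below 53) to reach 264.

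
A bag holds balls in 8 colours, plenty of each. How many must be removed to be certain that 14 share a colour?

105

You could draw 13 of every colour without reaching 14 of any — 104 in all.
One more forces 14 of some colour, so 104 + 1 = 105.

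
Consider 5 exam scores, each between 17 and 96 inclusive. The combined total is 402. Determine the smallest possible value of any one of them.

Minimizing one value means maximizing the remaining 4.
The other 4 contribute at most 4 × 96 = 384, leaving at least 402 − 384 = 18.
Since 18 ≥ 17, this is achievable: one at 18 and 4 at 96.

18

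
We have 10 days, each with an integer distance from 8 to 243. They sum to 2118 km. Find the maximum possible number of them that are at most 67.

1

Each value at 67 or below falls at least 243 − 67 = 176 short of the ceiling 243.
The ceiling total is 10 × 243 = 2430, and we need 2118, so at most ⌊(2430 − 2118)/176⌋ = 1 can be that low.
k = 1 is achieved by 1 value at 67 and 9 at 243, total 2254; lower one of the 243's by 136 (still > 67) to reach 2118.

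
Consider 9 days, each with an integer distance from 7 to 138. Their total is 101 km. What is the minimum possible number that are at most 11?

2

If only k of them are at most 11, the other 9 − k are at least 12, so the total is at least (9 − k)·12 + k·7.
This is ≤ 101, so (9 − k)·12 + 7k ≤ 101, which gives k ≥ 2.
Exactly 2 works: 2 values at 7 and 7 at 12 total 98; raise one of the low values by 3 (still ≤ 11) to hit 101.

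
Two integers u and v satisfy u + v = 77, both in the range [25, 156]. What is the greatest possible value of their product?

For a fixed sum, the product uv is largest when u and v are as close as possible.
Taking u = 38 and v = 39 (both in [25, 156]) gives uv = 1482.

1482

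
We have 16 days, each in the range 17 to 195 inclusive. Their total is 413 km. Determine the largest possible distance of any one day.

Maximizing one value means minimizing the remaining 15.
The other 15 contribute at least 15 × 17 = 255, leaving at most 413 − 255 = 158.
Since 158 ≤ 195, this is achievable: one at 158 and 15 at 17.

158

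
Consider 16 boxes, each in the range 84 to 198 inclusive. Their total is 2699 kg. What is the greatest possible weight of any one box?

Maximizing one value means minimizing the remaining 15.
The other 15 contribute at least 15 × 84 = 1260, leaving at most 2699 − 1260 = 1439.
But each box is capped at 198, so the maximum is 198.
Achievable: one at 198 and the other 15 totalling 2501, which fits since 15 × 84 ≤ 2501 ≤ 15 × 198.

198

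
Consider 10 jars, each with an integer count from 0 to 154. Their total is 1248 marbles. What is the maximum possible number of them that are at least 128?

9

Suppose k of them are at least 128. Those contribute at least 128 each and the other 10 − k at least 0 each.
So the total is at least 128k + 0(10 − k) = 0 + 128k. This must be ≤ 1248, giving k ≤ 9.
k = 9 is achieved by 9 values at 128 and 1 at 0, total 1152; add 96 to one value (staying below 128) to reach 1248.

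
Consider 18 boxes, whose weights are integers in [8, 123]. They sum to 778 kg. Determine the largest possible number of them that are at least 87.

8

If k of the values are ≥ 87, the total is ≥ 87k + 8(18 − k).
Setting 87k + 8(18 − k) ≤ 778 gives 79k ≤ 634, so k ≤ 8.
k = 8 is achieved by 8 values at 87 and 10 at 8, total 776; add 2 to one value (staying below 87) to reach 778.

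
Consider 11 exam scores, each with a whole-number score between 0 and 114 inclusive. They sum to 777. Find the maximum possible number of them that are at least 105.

7

If k of the values are ≥ 105, the total is ≥ 105k + 0(11 − k).
Setting 105k + 0(11 − k) ≤ 777 gives 105k ≤ 777, so k ≤ 7.
k = 7 is achieved by 7 values at 105 and 4 at 0, total 735; add 42 to one value (staying below 105) to reach 777.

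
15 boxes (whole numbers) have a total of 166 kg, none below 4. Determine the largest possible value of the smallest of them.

The 15 values sum to 166, so their minimum is at most ⌊166/15⌋ = 11.
Equality holds with 14 values of 11 and 1 value of 12.

11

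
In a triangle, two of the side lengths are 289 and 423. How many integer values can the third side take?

577

The triangle inequality gives |289 − 423| < c < 289 + 423, i.e. 134 < c < 712.
So c can be any integer from 135 to 711: 577 values.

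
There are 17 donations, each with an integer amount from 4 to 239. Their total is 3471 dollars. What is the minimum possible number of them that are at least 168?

Each value short of 168 is at most 167, costing at least 239 − 167 = 72 against the maximum total of 4063.
We can afford to lose at most 4063 − 3471 = 592, so at most ⌊592/72⌋ = 8 fall short, and at least 9 are ≥ 168.
Exactly 9 works: 9 values at 239 and 8 at 167 total 3487; lower one of the high values by 16 (still ≥ 168) to hit 3471.

9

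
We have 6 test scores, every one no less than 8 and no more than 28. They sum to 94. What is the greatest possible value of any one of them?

28

To make one score as large as possible, make the other 5 as small as possible.
The other 5 contribute at least 5 × 8 = 40, leaving at most 94 − 40 = 54.
But each score is capped at 28, so the maximum is 28.
Achievable: one at 28 and the other 5 totalling 66, which fits since 5 × 8 ≤ 66 ≤ 5 × 28.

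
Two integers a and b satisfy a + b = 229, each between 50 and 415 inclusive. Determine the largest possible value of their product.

13110

ab = a(229 − a) is maximized when a is as near 229/2 as the bounds allow.
Taking a = 114 and b = 115 (both in [50, 415]) gives ab = 13110.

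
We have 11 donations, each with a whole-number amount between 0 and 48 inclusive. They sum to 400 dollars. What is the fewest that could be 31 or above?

If only k of them are at least 31, the other 11 − k are at most 30, so the total is at most k·48 + (11 − k)·30.
This must reach 400, so k·48 + (11 − k)·30 ≥ 400, giving k ≥ 4.
Exactly 4 works: 4 values at 48 and 7 at 30 total 402; lower one of the high values by 2 (still ≥ 31) to hit 400.

4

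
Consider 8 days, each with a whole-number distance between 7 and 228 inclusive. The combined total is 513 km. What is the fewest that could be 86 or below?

If only k of them are at most 86, the other 8 − k are at least 87, so the total is at least (8 − k)·87 + k·7.
This is ≤ 513, so (8 − k)·87 + 7k ≤ 513, which gives k ≥ 3.
Exactly 3 works: 3 values at 7 and 5 at 87 total 456; raise one of the low values by 57 (still ≤ 86) to hit 513.

3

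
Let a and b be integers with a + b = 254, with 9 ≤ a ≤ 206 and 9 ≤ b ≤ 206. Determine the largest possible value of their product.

With a + b fixed, ab peaks when the two are closest together.
Taking a = 127 and b = 127 (both in [9, 206]) gives ab = 16129.

16129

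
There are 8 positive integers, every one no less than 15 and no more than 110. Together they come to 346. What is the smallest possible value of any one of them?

15

Minimizing one value means maximizing the remaining 7.
The other 7 can take up 7 × 110 = 770 ≥ 346 − 15, so one integer can sit at its floor of 15.
Achievable: one at 15 and the other 7 totalling 331, which fits since 7 × 15 ≤ 331 ≤ 7 × 110.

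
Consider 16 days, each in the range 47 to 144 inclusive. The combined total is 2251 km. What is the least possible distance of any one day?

To make one day as small as possible, make the other 15 as large as possible.
The other 15 contribute at most 15 × 144 = 2160, leaving at least 2251 − 2160 = 91.
Since 91 ≥ 47, this is achievable: one at 91 and 15 at 144.

91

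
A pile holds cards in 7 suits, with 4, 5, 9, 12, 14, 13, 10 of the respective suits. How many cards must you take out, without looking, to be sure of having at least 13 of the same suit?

In the worst case you take as many as possible of each suit without reaching 13: 4 + 5 + 9 + 12 + 12 + 12 + 10 = 64.
The next one must give 13 of some suit, so 64 + 1 = 65.

65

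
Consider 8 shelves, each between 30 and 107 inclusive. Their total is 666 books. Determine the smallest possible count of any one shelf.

30

To make one shelf as small as possible, make the other 7 as large as possible.
The other 7 can take up 7 × 107 = 749 ≥ 666 − 30, so one shelf can sit at its floor of 30.
Achievable: one at 30 and the other 7 totalling 636, which fits since 7 × 30 ≤ 636 ≤ 7 × 107.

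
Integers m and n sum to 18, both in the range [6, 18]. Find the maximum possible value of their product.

With m + n fixed, mn peaks when the two are closest together.
Taking m = 9 and n = 9 (both in [6, 18]) gives mn = 81.

81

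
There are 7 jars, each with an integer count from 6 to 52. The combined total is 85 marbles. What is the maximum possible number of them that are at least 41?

1

With k values at 41 or above and the rest at least 6, the sum is at least 42 + 35k.
Since the sum is 85, we need 35k ≤ 43, i.e. k ≤ 1.
k = 1 is achieved by 1 value at 41 and 6 at 6, total 77; add 8 to one value (staying below 41) to reach 85.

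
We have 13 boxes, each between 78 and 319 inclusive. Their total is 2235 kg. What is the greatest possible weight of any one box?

Maximizing one value means minimizing the remaining 12.
The other 12 contribute at least 12 × 78 = 936, leaving at most 2235 − 936 = 1299.
But each box is capped at 319, so the maximum is 319.
Achievable: one at 319 and the other 12 totalling 1916, which fits since 12 × 78 ≤ 1916 ≤ 12 × 319.

319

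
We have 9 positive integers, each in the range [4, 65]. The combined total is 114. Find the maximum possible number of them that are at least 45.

If k of the values are ≥ 45, the total is ≥ 45k + 4(9 − k).
Setting 45k + 4(9 − k) ≤ 114 gives 41k ≤ 78, so k ≤ 1.
k = 1 is achieved by 1 value at 45 and 8 at 4, total 77; add 37 to one value (staying below 45) to reach 114.

1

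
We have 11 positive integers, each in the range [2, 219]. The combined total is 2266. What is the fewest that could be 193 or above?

6

If only k of them are at least 193, the other 11 − k are at most 192, so the total is at most k·219 + (11 − k)·192.
This must reach 2266, so k·219 + (11 − k)·192 ≥ 2266, giving k ≥ 6.
Exactly 6 works: 6 values at 219 and 5 at 192 total 2274; lower one of the high values by 8 (still ≥ 193) to hit 2266.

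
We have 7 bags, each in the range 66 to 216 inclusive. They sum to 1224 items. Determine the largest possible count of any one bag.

Maximizing one value means minimizing the remaining 6.
The other 6 contribute at least 6 × 66 = 396, leaving at most 1224 − 396 = 828.
But each bag is capped at 216, so the maximum is 216.
Achievable: one at 216 and the other 6 totalling 1008, which fits since 6 × 66 ≤ 1008 ≤ 6 × 216.

216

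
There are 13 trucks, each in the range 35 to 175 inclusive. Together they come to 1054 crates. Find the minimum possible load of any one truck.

Minimizing one value means maximizing the remaining 12.
The other 12 can take up 12 × 175 = 2100 ≥ 1054 − 35, so one truck can sit at its floor of 35.
Achievable: one at 35 and the other 12 totalling 1019, which fits since 12 × 35 ≤ 1019 ≤ 12 × 175.

35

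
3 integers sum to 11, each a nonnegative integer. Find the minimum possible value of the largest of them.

The average is 11/3 > 3, so not all 3 can be 3 or less; the largest is ≥ 4.
Equality holds with 2 values of 4 and 1 value of 3.

4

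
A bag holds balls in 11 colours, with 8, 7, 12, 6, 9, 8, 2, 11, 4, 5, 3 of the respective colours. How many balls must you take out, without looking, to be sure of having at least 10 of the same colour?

71

In the worst case you take as many as possible of each colour without reaching 10: 8 + 7 + 9 + 6 + 9 + 8 + 2 + 9 + 4 + 5 + 3 = 70.
The next one must give 10 of some colour, so 70 + 1 = 71.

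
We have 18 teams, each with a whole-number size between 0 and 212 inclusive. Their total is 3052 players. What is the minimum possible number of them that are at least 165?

3

Each value short of 165 is at most 164, costing at least 212 − 164 = 48 against the maximum total of 3816.
We can afford to lose at most 3816 − 3052 = 764, so at most ⌊764/48⌋ = 15 fall short, and at least 3 are ≥ 165.
Exactly 3 works: 3 values at 212 and 15 at 164 total 3096; lower one of the high values by 44 (still ≥ 165) to hit 3052.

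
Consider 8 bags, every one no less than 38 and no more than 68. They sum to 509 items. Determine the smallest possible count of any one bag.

38

Minimizing one value means maximizing the remaining 7.
The other 7 can take up 7 × 68 = 476 ≥ 509 − 38, so one bag can sit at its floor of 38.
Achievable: one at 38 and the other 7 totalling 471, which fits since 7 × 38 ≤ 471 ≤ 7 × 68.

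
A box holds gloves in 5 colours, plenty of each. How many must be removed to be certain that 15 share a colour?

71

In the worst case you draw 14 of each of the 5 colours: 5 × 14 = 70.
One more forces 15 of some colour, so 70 + 1 = 71.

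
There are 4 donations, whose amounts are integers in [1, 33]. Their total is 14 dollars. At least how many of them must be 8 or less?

3

If only k of them are at most 8, the other 4 − k are at least 9, so the total is at least (4 − k)·9 + k·1.
This is ≤ 14, so (4 − k)·9 + 1k ≤ 14, which gives k ≥ 3.
Exactly 3 works: 3 values at 1 and 1 at 9 total 12; raise one of the low values by 2 (still ≤ 8) to hit 14.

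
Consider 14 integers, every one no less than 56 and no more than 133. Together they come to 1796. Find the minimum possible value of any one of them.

67

To make one integer as small as possible, make the other 13 as large as possible.
The other 13 contribute at most 13 × 133 = 1729, leaving at least 1796 − 1729 = 67.
Since 67 ≥ 56, this is achievable: one at 67 and 13 at 133.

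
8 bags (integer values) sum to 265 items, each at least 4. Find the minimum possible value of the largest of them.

The 8 values sum to 265, so their maximum is at least ⌈265/8⌉ = 34.
Taking 7 copies of 33 and 1 copy of 34 gives exactly 265, so 34 is attained.

34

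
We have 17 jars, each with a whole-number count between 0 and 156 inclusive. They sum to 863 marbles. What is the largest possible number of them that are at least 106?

8

Suppose k of them are at least 106. Those contribute at least 106 each and the other 17 − k at least 0 each.
So the total is at least 106k + 0(17 − k) = 0 + 106k. This must be ≤ 863, giving k ≤ 8.
k = 8 is achieved by 8 values at 106 and 9 at 0, total 848; add 15 to one value (staying below 106) to reach 863.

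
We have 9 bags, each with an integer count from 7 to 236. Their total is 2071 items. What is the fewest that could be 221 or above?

6

Each value short of 221 is at most 220, costing at least 236 − 220 = 16 against the maximum total of 2124.
We can afford to lose at most 2124 − 2071 = 53, so at most ⌊53/16⌋ = 3 fall short, and at least 6 are ≥ 221.
Exactly 6 works: 6 values at 236 and 3 at 220 total 2076; lower one of the high values by 5 (still ≥ 221) to hit 2071.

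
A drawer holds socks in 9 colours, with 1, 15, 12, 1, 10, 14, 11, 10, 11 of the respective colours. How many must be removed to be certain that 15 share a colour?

85

In the worst case you take as many as possible of each colour without reaching 15: 1 + 14 + 12 + 1 + 10 + 14 + 11 + 10 + 11 = 84.
The next one must give 15 of some colour, so 84 + 1 = 85.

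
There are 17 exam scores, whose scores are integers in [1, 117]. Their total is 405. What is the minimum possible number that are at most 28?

If only k of them are at most 28, the other 17 − k are at least 29, so the total is at least (17 − k)·29 + k·1.
This is ≤ 405, so (17 − k)·29 + 1k ≤ 405, which gives k ≥ 4.
Exactly 4 works: 4 values at 1 and 13 at 29 total 381; raise one of the low values by 24 (still ≤ 28) to hit 405.

4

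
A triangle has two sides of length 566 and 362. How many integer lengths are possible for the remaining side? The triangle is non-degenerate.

The triangle inequality gives |566 − 362| < c < 566 + 362, i.e. 204 < c < 928.
So c can be any integer from 205 to 927: 723 values.

723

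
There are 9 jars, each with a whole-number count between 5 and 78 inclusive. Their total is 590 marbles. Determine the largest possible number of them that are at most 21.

Each value at 21 or below falls at least 78 − 21 = 57 short of the ceiling 78.
The ceiling total is 9 × 78 = 702, and we need 590, so at most ⌊(702 − 590)/57⌋ = 1 can be that low.
k = 1 is achieved by 1 value at 21 and 8 at 78, total 645; lower one of the 78's by 55 (still > 21) to reach 590.

1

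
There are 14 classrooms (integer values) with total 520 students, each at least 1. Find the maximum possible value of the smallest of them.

If every one of the 14 were at least 38, the total would be at least 14 × 38 = 532 > 520.
Equality holds with 12 values of 37 and 2 values of 38.

37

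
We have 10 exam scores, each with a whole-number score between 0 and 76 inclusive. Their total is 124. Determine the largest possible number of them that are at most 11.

Suppose k of them are at most 11. Those contribute at most 11 each and the rest at most 76 each.
So the total is at most 11k + 76(10 − k) = 760 − 65k. This must still be ≥ 124, so k ≤ 9.
k = 9 is achieved by 9 values at 11 and 1 at 76, total 175; lower one of the 76's by 51 (still > 11) to reach 124.

9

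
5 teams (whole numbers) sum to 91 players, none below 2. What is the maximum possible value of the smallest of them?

The 5 values sum to 91, so their minimum is at most ⌊91/5⌋ = 18.
Taking 4 copies of 18 and 1 copy of 19 gives exactly 91, so 18 is attained.

18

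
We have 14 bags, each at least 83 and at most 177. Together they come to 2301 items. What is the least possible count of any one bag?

83

To make one bag as small as possible, make the other 13 as large as possible.
The other 13 can take up 13 × 177 = 2301 ≥ 2301 − 83, so one bag can sit at its floor of 83.
Achievable: one at 83 and the other 13 totalling 2218, which fits since 13 × 83 ≤ 2218 ≤ 13 × 177.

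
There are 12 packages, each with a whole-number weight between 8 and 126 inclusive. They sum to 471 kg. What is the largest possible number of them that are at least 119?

Suppose k of them are at least 119. Those contribute at least 119 each and the other 12 − k at least 8 each.
So the total is at least 119k + 8(12 − k) = 96 + 111k. This must be ≤ 471, giving k ≤ 3.
k = 3 is achieved by 3 values at 119 and 9 at 8, total 429; add 42 to one value (staying below 119) to reach 471.

3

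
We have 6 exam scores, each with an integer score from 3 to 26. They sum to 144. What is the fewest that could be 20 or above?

5

If only k of them are at least 20, the other 6 − k are at most 19, so the total is at most k·26 + (6 − k)·19.
This must reach 144, so k·26 + (6 − k)·19 ≥ 144, giving k ≥ 5.
Exactly 5 works: 5 values at 26 and 1 at 19 total 149; lower one of the high values by 5 (still ≥ 20) to hit 144.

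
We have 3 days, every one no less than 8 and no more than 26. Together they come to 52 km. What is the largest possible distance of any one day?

26

To make one day as large as possible, make the other 2 as small as possible.
The other 2 contribute at least 2 × 8 = 16, leaving at most 52 − 16 = 36.
But each day is capped at 26, so the maximum is 26.
Achievable: one at 26 and the other 2 totalling 26, which fits since 2 × 8 ≤ 26 ≤ 2 × 26.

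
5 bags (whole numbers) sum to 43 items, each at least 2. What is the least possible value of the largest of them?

Some value must be at least ⌈43/5⌉ = 9, since 5 × 8 = 40 < 43.
Taking 2 copies of 8 and 3 copies of 9 gives exactly 43, so 9 is attained.

9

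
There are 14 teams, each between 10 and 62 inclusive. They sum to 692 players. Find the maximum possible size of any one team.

62

Maximizing one value means minimizing the remaining 13.
The other 13 contribute at least 13 × 10 = 130, leaving at most 692 − 130 = 562.
But each team is capped at 62, so the maximum is 62.
Achievable: one at 62 and the other 13 totalling 630, which fits since 13 × 10 ≤ 630 ≤ 13 × 62.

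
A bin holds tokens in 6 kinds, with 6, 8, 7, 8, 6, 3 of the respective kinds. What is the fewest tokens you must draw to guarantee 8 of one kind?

In the worst case you take as many as possible of each kind without reaching 8: 6 + 7 + 7 + 7 + 6 + 3 = 36.
The next one must give 8 of some kind, so 36 + 1 = 37.

37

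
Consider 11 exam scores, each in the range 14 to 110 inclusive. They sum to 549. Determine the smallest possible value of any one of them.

14

To make one score as small as possible, make the other 10 as large as possible.
The other 10 can take up 10 × 110 = 1100 ≥ 549 − 14, so one score can sit at its floor of 14.
Achievable: one at 14 and the other 10 totalling 535, which fits since 10 × 14 ≤ 535 ≤ 10 × 110.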